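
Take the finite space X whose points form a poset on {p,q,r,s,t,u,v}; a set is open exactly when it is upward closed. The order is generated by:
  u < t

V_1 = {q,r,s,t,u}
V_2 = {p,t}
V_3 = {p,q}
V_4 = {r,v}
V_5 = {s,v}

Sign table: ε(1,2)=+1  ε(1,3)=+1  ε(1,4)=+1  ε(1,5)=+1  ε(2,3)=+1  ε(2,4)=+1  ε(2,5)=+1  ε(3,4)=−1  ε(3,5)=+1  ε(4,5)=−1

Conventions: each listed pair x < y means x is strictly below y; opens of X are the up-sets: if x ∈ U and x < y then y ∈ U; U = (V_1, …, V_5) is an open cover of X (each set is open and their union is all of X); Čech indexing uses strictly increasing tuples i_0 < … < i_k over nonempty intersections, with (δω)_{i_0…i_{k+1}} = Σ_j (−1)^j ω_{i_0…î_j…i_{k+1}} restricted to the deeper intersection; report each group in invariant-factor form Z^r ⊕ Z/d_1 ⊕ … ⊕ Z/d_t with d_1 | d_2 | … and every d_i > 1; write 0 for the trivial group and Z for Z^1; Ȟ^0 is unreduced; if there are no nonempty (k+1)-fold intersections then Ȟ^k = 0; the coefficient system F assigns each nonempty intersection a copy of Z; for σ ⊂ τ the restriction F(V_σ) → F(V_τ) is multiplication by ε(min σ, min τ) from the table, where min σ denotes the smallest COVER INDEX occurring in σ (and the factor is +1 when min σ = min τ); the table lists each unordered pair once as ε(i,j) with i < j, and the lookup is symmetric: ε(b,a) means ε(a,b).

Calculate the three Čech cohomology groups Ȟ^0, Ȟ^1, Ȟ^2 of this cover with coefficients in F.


Ȟ^0(U;F) ≅ 0; Ȟ^1(U;F) ≅ Z ⊕ Z/2; Ȟ^2(U;F) ≅ 0

nonempty overlaps:
  V12={t} V13={q} V14={r} V15={s} V23={p} V45={v}
C dims 5,6; δ0: rk 5, SNF 1^4·2
degree 0: 5−5−0 = 0 → Ȟ^0 ≅ 0
degree 1: 6−0−5 = 1 plus torsion [2] → Ȟ^1 ≅ Z ⊕ Z/2
degree 2: 0−0−0 = 0 → Ȟ^2 ≅ 0


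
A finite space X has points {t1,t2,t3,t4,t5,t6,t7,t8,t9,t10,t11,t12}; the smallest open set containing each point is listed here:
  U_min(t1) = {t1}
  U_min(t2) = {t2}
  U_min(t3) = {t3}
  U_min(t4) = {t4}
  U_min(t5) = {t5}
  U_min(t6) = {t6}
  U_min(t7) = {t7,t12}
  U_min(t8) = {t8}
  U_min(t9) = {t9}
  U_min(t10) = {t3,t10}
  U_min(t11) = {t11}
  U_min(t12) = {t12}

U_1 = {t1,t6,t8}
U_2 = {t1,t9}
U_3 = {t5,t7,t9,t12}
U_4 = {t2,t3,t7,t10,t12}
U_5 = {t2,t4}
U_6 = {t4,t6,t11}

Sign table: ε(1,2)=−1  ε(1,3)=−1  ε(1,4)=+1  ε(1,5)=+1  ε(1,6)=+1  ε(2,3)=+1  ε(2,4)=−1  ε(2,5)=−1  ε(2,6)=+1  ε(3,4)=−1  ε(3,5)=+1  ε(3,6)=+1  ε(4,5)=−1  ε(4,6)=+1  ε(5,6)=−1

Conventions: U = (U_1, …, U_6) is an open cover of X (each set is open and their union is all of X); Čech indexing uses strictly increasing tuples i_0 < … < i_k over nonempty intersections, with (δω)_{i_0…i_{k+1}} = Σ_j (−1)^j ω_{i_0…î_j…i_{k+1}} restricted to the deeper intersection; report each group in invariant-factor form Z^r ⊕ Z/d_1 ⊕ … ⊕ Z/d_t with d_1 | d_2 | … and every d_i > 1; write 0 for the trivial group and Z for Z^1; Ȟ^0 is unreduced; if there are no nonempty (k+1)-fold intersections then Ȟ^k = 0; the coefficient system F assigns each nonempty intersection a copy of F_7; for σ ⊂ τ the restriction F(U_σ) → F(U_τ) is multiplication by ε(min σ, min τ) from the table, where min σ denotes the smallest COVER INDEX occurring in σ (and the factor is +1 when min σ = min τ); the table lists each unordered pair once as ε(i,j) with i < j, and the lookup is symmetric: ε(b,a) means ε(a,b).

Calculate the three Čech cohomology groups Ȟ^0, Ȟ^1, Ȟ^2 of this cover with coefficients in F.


Ȟ^0 = Z/7,  Ȟ^1 = Z/7,  Ȟ^2 = 0

nonempty overlaps:
  U12={t1} U16={t6} U23={t9} U34={t7,t12} U45={t2} U56={t4}
C dims 6,6; δ0: rk_F7 5
degree 0: 6−5−0 = 1 → Ȟ^0 ≅ Z/7
degree 1: 6−0−5 = 1 → Ȟ^1 ≅ Z/7
degree 2: 0−0−0 = 0 → Ȟ^2 ≅ 0


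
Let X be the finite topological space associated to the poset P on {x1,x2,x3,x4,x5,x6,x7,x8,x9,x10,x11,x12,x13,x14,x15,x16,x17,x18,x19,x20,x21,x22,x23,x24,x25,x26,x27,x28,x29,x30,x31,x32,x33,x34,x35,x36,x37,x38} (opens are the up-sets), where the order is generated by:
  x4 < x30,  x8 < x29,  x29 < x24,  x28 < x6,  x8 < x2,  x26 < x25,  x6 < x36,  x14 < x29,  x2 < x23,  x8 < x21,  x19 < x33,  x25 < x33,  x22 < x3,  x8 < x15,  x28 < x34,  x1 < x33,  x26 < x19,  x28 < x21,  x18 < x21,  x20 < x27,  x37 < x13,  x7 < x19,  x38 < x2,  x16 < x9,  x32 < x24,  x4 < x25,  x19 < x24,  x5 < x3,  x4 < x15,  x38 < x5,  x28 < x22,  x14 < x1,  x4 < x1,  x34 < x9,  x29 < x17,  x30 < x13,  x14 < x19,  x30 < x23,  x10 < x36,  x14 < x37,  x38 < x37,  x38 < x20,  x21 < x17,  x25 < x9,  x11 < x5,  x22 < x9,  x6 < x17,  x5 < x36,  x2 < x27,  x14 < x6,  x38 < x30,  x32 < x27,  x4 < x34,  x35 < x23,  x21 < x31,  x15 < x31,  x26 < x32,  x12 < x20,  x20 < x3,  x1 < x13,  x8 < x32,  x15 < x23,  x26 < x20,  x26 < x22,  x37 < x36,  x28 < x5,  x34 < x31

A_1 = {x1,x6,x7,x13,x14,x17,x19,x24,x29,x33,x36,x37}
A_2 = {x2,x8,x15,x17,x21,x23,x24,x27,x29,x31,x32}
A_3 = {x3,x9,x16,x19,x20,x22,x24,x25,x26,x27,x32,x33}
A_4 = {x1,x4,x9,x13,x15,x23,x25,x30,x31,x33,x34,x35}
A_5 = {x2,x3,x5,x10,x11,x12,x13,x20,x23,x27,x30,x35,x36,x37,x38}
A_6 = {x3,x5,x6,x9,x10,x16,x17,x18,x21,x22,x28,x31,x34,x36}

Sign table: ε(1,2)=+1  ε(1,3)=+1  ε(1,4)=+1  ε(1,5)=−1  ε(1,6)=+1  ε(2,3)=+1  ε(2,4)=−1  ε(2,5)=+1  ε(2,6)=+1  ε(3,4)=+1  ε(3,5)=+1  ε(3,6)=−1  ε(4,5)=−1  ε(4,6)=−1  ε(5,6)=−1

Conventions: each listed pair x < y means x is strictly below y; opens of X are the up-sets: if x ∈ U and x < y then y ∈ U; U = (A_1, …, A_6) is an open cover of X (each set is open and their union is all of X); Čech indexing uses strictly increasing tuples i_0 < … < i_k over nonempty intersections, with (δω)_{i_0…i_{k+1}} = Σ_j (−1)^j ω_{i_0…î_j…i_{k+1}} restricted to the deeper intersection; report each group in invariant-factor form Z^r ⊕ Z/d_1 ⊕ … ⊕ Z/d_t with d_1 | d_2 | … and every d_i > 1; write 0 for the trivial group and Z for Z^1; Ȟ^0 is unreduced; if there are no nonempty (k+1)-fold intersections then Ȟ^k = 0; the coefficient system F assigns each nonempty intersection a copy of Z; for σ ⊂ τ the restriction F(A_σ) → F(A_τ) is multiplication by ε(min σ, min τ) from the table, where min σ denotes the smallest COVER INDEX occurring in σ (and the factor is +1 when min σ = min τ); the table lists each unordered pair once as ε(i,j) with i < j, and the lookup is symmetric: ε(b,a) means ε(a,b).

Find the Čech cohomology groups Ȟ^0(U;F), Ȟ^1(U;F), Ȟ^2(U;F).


Ȟ^0 ≅ 0, Ȟ^1 ≅ Z/2 and Ȟ^2 ≅ Z

nerve of the cover:
  A12={x17,x24,x29} A13={x19,x24,x33} A14={x1,x13,x33} A15={x13,x36,x37} A16={x6,x17,x36} A23={x24,x27,x32} A24={x15,x23,x31} A25={x2,x23,x27} A26={x17,x21,x31} A34={x9,x25,x33} A35={x3,x20,x27} A36={x3,x9,x16,x22} A45={x13,x23,x30,x35} A46={x9,x31,x34} A56={x3,x5,x10,x36}
  A123={x24} A126={x17} A134={x33} A145={x13} A156={x36} A235={x27} A245={x23} A246={x31} A346={x9} A356={x3}
C dims 6,15,10; δ0: rk 6, SNF 1^5·2; δ1: rk 9, SNF 1^9
Ȟ^0 = (6 − 6) − 0 = 0, so Ȟ^0 ≅ 0
Ȟ^1 = (15 − 9) − 6 = 0 plus torsion [2], so Ȟ^1 ≅ Z/2
Ȟ^2 = (10 − 0) − 9 = 1, so Ȟ^2 ≅ Z


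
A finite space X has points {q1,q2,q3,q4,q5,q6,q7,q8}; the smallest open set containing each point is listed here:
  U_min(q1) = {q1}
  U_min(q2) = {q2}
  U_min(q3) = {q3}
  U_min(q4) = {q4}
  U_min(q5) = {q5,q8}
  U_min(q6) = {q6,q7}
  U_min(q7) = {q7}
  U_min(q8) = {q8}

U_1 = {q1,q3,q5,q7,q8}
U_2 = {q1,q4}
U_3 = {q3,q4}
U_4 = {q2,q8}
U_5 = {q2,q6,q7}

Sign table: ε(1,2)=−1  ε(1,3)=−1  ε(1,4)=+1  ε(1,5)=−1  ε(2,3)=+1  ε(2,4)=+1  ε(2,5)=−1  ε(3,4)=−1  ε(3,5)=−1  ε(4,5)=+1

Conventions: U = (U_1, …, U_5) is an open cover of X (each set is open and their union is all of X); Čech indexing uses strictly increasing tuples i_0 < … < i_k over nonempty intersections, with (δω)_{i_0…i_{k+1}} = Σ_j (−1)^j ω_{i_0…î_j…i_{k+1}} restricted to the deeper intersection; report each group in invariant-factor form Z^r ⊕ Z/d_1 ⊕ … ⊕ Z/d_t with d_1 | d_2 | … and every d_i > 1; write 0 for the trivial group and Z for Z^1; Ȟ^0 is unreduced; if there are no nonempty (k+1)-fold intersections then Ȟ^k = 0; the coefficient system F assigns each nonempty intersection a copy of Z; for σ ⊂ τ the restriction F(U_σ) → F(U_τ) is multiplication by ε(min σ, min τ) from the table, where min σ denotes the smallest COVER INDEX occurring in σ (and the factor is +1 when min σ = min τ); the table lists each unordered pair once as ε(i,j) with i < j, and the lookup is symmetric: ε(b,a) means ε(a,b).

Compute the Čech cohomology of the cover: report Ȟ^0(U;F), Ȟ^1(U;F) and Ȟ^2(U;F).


intersection data:
  U12={q1} U13={q3} U14={q8} U15={q7} U23={q4} U45={q2}
C dims 5,6; δ0: rk 5, SNF 1^4·2
Ȟ^0 = (5 − 5) − 0 = 0, so Ȟ^0 ≅ 0
Ȟ^1 = (6 − 0) − 5 = 1 plus torsion [2], so Ȟ^1 ≅ Z ⊕ Z/2
Ȟ^2 = (0 − 0) − 0 = 0, so Ȟ^2 ≅ 0

Ȟ^0 ≅ 0,  Ȟ^1 ≅ Z ⊕ Z/2,  Ȟ^2 ≅ 0


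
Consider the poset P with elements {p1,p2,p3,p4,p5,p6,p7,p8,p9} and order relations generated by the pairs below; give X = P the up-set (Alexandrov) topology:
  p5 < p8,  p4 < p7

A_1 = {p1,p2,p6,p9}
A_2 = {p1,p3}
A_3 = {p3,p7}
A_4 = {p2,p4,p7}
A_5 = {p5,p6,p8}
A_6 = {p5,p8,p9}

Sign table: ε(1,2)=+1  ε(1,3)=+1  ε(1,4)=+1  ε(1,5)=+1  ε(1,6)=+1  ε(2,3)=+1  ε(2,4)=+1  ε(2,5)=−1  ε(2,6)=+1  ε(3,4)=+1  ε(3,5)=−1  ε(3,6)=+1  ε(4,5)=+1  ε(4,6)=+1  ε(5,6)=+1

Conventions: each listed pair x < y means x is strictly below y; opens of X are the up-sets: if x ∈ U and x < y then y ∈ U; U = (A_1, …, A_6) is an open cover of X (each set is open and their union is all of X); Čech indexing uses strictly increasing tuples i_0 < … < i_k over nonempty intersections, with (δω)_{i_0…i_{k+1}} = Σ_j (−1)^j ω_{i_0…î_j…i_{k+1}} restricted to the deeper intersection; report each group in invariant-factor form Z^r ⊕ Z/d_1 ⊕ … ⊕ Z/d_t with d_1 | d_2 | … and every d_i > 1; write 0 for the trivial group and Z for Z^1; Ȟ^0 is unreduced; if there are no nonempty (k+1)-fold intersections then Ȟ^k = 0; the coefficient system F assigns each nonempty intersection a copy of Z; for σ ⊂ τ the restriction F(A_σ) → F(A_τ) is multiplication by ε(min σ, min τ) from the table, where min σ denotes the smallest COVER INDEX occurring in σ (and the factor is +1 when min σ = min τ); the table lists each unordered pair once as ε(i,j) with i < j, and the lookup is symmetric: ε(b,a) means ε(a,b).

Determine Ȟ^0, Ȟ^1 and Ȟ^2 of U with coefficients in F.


Ȟ^0 = Z,  Ȟ^1 = Z^2,  Ȟ^2 = 0

nonempty overlaps:
  A12={p1} A14={p2} A15={p6} A16={p9} A23={p3} A34={p7} A56={p5,p8}
C dims 6,7; δ0: rk 5, SNF 1^5
degree 0: 6−5−0 = 1 → Ȟ^0 ≅ Z
degree 1: 7−0−5 = 2 → Ȟ^1 ≅ Z^2
degree 2: 0−0−0 = 0 → Ȟ^2 ≅ 0


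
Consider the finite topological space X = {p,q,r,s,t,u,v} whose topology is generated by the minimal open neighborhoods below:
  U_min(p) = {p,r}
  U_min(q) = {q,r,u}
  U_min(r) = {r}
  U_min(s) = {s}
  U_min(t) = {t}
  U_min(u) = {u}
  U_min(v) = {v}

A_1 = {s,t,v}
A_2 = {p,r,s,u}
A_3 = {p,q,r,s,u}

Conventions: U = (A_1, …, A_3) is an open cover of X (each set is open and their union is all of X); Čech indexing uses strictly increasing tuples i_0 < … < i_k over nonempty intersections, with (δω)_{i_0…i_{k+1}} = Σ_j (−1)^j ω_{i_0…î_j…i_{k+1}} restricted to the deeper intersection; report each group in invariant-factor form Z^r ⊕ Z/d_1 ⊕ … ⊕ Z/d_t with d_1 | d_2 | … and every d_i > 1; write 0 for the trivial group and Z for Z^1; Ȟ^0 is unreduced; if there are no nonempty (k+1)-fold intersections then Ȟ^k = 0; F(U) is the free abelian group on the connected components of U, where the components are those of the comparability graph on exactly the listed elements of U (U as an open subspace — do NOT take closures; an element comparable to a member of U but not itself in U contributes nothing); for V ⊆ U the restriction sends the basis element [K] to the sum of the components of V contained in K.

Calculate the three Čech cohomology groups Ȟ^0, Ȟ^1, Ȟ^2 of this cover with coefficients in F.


cover nerve:
  A12={s} A13={s} A23={p,r,s,u}
  A123={s}
components per intersection:
  A1: {s} {t} {v}
  A2: {p,r} {s} {u}
  A3: {p,q,r,u} {s}
  A12: {s}
  A13: {s}
  A23: {p,r} {s} {u}
  A123: {s}
C dims 8,5,1; δ0: rk 4, SNF 1^4; δ1: rk 1, SNF 1^1
Ȟ^0: (8−4)−0=4 ⇒ Z^4
Ȟ^1: (5−1)−4=0 ⇒ 0
Ȟ^2: (1−0)−1=0 ⇒ 0

Ȟ^0 ≅ Z^4, Ȟ^1 ≅ 0 and Ȟ^2 ≅ 0


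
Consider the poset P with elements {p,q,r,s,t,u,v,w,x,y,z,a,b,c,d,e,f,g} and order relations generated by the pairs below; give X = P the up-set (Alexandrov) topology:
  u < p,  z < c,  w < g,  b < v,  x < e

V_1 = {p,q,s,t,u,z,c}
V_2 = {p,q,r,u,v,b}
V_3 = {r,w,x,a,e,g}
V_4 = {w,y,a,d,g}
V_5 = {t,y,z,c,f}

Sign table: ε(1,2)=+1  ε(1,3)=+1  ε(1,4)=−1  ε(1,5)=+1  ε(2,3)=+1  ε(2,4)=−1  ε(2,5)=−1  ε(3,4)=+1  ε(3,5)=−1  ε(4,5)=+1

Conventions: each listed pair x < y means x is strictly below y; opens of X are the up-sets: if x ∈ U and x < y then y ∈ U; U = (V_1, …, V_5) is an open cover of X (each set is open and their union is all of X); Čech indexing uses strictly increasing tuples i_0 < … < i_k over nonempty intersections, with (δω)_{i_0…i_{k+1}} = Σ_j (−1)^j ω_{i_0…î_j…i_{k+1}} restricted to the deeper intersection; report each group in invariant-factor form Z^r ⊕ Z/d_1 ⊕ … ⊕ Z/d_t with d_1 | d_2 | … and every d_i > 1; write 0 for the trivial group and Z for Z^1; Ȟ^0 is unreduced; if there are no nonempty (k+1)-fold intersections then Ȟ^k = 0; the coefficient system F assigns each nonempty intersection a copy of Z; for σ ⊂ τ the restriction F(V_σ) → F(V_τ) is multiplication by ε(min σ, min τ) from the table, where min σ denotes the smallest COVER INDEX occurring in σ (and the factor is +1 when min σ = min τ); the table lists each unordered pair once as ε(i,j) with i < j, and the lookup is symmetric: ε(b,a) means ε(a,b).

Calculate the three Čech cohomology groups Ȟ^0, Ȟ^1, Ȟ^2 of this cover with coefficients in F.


nonempty overlaps:
  V12={p,q,u} V15={t,z,c} V23={r} V34={w,a,g} V45={y}
C dims 5,5; δ0: rk 4, SNF 1^4
degree 0: 5−4−0 = 1 → Ȟ^0 ≅ Z
degree 1: 5−0−4 = 1 → Ȟ^1 ≅ Z
degree 2: 0−0−0 = 0 → Ȟ^2 ≅ 0

Ȟ^0(U;F) ≅ Z, Ȟ^1(U;F) ≅ Z, Ȟ^2(U;F) ≅ 0


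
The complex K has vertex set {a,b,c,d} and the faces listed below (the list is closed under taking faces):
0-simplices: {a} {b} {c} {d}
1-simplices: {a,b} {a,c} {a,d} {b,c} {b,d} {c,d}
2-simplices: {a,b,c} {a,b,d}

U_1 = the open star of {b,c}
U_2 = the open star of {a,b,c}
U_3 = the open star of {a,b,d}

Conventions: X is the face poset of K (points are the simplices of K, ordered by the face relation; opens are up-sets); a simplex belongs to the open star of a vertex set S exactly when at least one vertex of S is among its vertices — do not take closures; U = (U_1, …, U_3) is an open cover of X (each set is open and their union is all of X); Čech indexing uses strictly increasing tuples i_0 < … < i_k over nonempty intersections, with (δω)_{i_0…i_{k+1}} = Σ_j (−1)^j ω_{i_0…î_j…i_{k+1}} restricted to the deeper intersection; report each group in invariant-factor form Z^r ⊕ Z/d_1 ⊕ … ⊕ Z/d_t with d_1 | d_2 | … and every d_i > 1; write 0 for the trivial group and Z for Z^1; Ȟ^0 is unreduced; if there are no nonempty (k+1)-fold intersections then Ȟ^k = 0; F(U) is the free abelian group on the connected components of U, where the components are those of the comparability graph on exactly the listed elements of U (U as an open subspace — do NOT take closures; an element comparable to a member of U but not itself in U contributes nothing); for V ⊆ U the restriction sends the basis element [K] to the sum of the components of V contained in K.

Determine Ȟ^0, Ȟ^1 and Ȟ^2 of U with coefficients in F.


Ȟ^0 = Z,  Ȟ^1 = Z,  Ȟ^2 = 0

intersection data:
  U1={{b},{c},{a,b},{a,c},{b,c},{b,d},{c,d},{a,b,c},{a,b,d}} U2={{a},{b},{c},{a,b},{a,c},{a,d},{b,c},{b,d},{c,d},{a,b,c},{a,b,d}} U3={{a},{b},{d},{a,b},{a,c},{a,d},{b,c},{b,d},{c,d},{a,b,c},{a,b,d}}
  U12={{b},{c},{a,b},{a,c},{b,c},{b,d},{c,d},{a,b,c},{a,b,d}} U13={{b},{a,b},{a,c},{b,c},{b,d},{c,d},{a,b,c},{a,b,d}} U23={{a},{b},{a,b},{a,c},{a,d},{b,c},{b,d},{c,d},{a,b,c},{a,b,d}}
  U123={{b},{a,b},{a,c},{b,c},{b,d},{c,d},{a,b,c},{a,b,d}}
components per intersection:
  U1: {{b},{c},{a,b},{a,c},{b,c},{b,d},{c,d},{a,b,c},{a,b,d}}
  U2: {{a},{b},{c},{a,b},{a,c},{a,d},{b,c},{b,d},{c,d},{a,b,c},{a,b,d}}
  U3: {{a},{b},{d},{a,b},{a,c},{a,d},{b,c},{b,d},{c,d},{a,b,c},{a,b,d}}
  U12: {{b},{c},{a,b},{a,c},{b,c},{b,d},{c,d},{a,b,c},{a,b,d}}
  U13: {{b},{a,b},{a,c},{b,c},{b,d},{a,b,c},{a,b,d}} {{c,d}}
  U23: {{a},{b},{a,b},{a,c},{a,d},{b,c},{b,d},{a,b,c},{a,b,d}} {{c,d}}
  U123: {{b},{a,b},{a,c},{b,c},{b,d},{a,b,c},{a,b,d}} {{c,d}}
C dims 3,5,2; δ0: rk 2, SNF 1^2; δ1: rk 2, SNF 1^2
Ȟ^0 = (3 − 2) − 0 = 1, so Ȟ^0 ≅ Z
Ȟ^1 = (5 − 2) − 2 = 1, so Ȟ^1 ≅ Z
Ȟ^2 = (2 − 0) − 2 = 0, so Ȟ^2 ≅ 0


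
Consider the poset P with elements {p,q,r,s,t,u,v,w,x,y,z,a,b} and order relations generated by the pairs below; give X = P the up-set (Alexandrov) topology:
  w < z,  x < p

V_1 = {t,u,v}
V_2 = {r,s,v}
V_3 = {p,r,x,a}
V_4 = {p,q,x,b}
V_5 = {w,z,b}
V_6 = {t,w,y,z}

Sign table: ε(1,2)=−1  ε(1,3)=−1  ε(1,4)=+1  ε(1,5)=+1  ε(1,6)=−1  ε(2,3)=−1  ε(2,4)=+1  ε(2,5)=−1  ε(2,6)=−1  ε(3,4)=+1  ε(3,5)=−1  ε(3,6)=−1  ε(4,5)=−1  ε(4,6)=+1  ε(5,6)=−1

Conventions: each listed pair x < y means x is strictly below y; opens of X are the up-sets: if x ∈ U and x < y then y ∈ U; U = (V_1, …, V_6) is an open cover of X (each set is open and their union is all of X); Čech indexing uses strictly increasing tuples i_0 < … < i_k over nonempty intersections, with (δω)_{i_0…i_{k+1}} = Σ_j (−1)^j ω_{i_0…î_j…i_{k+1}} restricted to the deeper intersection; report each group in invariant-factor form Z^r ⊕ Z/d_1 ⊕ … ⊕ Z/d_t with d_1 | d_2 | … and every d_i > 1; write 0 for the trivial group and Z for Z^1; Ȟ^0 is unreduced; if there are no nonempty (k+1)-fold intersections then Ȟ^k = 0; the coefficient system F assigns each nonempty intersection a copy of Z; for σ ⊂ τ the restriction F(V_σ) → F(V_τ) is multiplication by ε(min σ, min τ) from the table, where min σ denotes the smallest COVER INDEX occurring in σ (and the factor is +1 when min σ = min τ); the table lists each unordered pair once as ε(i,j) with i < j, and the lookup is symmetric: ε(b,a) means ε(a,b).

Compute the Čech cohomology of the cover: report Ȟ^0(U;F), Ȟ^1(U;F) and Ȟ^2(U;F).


nerve of the cover:
  V12={v} V16={t} V23={r} V34={p,x} V45={b} V56={w,z}
C dims 6,6; δ0: rk 6, SNF 1^5·2
Ȟ^0 = (6 − 6) − 0 = 0, so Ȟ^0 ≅ 0
Ȟ^1 = (6 − 0) − 6 = 0 plus torsion [2], so Ȟ^1 ≅ Z/2
Ȟ^2 = (0 − 0) − 0 = 0, so Ȟ^2 ≅ 0

Ȟ^0 ≅ 0,  Ȟ^1 ≅ Z/2,  Ȟ^2 ≅ 0


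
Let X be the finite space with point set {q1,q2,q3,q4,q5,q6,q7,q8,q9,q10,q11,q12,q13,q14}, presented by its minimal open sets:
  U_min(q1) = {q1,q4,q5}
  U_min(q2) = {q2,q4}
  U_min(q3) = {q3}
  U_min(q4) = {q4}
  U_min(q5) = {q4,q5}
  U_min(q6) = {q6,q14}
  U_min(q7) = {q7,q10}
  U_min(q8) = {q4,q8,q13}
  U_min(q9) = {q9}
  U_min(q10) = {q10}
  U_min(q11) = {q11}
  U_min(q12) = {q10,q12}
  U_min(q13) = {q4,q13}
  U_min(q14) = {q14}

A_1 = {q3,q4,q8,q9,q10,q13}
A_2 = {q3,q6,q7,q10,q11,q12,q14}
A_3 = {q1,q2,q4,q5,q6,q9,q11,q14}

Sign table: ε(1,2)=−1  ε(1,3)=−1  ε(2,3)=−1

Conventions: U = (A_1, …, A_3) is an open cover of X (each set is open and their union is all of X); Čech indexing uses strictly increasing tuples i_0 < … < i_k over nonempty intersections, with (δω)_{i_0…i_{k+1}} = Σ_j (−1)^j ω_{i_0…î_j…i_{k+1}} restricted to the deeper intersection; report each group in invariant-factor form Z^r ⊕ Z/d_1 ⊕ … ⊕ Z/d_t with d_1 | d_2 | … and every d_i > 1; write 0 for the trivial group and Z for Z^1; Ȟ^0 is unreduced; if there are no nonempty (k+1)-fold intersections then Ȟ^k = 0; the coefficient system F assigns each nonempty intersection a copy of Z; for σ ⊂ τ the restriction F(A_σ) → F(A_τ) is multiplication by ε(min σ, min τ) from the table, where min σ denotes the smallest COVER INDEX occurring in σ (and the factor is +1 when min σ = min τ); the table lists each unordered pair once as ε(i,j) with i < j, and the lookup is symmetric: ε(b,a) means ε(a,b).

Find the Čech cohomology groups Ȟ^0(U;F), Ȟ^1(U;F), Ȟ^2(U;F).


Ȟ^0 ≅ 0, Ȟ^1 ≅ Z/2, Ȟ^2 ≅ 0

nerve simplices:
  A12={q3,q10} A13={q4,q9} A23={q6,q11,q14}
C dims 3,3; δ0: rk 3, SNF 1^2·2
degree 0: 3−3−0 = 0 → Ȟ^0 ≅ 0
degree 1: 3−0−3 = 0 plus torsion [2] → Ȟ^1 ≅ Z/2
degree 2: 0−0−0 = 0 → Ȟ^2 ≅ 0


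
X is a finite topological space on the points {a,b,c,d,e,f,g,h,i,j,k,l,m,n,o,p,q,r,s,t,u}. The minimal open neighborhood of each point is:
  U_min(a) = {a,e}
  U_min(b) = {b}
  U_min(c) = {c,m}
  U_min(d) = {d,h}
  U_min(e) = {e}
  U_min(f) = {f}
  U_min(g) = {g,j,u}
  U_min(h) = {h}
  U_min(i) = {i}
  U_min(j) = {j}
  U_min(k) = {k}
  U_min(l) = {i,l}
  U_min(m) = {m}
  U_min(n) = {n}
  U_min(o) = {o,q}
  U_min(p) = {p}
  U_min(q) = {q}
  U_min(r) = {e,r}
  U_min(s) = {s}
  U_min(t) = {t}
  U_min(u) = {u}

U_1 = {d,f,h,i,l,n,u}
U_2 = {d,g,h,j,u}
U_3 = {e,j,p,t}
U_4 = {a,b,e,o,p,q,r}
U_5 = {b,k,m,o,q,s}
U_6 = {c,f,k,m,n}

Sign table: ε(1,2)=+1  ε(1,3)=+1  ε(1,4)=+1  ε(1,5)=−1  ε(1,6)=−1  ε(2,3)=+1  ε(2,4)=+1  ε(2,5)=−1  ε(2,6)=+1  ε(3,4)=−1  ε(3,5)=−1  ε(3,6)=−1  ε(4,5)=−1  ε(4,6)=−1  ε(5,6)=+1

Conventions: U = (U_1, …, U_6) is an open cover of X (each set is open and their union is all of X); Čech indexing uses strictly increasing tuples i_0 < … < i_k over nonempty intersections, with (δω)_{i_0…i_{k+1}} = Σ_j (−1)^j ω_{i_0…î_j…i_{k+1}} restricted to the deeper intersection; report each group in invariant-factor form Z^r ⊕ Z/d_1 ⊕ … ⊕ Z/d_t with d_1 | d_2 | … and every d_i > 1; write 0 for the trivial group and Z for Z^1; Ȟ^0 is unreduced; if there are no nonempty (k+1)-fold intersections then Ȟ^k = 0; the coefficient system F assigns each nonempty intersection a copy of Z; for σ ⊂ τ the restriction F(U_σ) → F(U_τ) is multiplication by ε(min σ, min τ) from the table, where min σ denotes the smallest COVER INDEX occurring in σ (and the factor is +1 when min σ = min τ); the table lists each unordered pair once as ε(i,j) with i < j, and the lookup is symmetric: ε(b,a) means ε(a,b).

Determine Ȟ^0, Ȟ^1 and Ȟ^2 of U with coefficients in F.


nonempty intersections:
  U12={d,h,u} U16={f,n} U23={j} U34={e,p} U45={b,o,q} U56={k,m}
C dims 6,6; δ0: rk 6, SNF 1^5·2
Ȟ^0: (6−6)−0=0 ⇒ 0
Ȟ^1: (6−0)−6=0 plus torsion [2] ⇒ Z/2
Ȟ^2: (0−0)−0=0 ⇒ 0

Ȟ^0 ≅ 0; Ȟ^1 ≅ Z/2; Ȟ^2 ≅ 0


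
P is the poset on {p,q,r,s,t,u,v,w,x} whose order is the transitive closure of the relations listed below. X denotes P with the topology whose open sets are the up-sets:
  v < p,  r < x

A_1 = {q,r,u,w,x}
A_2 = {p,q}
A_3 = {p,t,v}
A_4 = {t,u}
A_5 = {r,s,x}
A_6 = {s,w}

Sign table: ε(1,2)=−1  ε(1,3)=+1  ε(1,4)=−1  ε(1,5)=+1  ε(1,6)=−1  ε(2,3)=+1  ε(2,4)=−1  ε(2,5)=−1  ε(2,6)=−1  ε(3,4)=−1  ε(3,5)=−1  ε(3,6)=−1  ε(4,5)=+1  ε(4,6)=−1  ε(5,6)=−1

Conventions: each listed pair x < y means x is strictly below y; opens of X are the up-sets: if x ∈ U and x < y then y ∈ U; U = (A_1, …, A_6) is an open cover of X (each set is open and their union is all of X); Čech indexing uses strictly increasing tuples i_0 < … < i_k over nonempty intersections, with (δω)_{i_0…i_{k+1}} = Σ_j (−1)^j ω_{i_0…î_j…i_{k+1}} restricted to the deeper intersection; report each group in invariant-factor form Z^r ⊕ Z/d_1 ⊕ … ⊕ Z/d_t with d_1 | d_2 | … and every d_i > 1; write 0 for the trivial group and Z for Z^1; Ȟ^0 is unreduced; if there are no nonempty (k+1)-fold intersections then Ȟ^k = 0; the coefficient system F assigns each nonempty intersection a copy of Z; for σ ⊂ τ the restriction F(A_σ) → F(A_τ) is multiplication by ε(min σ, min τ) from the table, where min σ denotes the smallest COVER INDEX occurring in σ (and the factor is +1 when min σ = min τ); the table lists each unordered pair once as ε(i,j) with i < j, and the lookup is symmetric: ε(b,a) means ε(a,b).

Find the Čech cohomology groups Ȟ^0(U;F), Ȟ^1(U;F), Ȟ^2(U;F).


nerve of the cover:
  A12={q} A14={u} A15={r,x} A16={w} A23={p} A34={t} A56={s}
C dims 6,7; δ0: rk 6, SNF 1^5·2
Ȟ^0 = (6 − 6) − 0 = 0, so Ȟ^0 ≅ 0
Ȟ^1 = (7 − 0) − 6 = 1 plus torsion [2], so Ȟ^1 ≅ Z ⊕ Z/2
Ȟ^2 = (0 − 0) − 0 = 0, so Ȟ^2 ≅ 0

Ȟ^0 = 0,  Ȟ^1 = Z ⊕ Z/2,  Ȟ^2 = 0


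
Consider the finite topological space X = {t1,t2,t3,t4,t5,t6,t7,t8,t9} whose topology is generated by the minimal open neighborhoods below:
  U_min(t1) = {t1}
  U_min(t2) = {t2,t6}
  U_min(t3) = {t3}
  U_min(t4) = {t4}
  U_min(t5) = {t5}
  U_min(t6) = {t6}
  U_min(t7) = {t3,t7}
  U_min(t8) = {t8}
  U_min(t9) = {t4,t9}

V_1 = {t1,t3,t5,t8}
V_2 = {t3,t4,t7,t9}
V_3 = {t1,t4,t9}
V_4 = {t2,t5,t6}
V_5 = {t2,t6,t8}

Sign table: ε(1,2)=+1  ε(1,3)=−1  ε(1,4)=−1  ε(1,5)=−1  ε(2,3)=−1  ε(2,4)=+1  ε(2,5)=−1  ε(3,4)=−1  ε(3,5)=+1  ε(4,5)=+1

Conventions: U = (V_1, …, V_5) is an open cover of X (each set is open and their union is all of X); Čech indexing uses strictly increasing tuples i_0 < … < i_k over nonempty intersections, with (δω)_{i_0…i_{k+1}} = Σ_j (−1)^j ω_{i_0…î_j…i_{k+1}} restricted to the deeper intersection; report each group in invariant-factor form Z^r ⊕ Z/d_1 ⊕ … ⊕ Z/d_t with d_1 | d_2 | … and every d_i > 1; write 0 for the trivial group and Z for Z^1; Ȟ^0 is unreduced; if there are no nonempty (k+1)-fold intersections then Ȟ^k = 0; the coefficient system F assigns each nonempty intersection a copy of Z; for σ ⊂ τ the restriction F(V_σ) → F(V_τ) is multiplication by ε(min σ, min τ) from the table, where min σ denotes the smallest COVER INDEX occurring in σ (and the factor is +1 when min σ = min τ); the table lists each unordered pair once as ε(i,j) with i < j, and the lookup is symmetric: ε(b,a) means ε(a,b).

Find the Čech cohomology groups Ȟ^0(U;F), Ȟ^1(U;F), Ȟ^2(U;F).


Ȟ^0 ≅ Z, Ȟ^1 ≅ Z^2, Ȟ^2 ≅ 0

cover nerve:
  V12={t3} V13={t1} V14={t5} V15={t8} V23={t4,t9} V45={t2,t6}
C dims 5,6; δ0: rk 4, SNF 1^4
Ȟ^0: (5−4)−0=1 ⇒ Z
Ȟ^1: (6−0)−4=2 ⇒ Z^2
Ȟ^2: (0−0)−0=0 ⇒ 0


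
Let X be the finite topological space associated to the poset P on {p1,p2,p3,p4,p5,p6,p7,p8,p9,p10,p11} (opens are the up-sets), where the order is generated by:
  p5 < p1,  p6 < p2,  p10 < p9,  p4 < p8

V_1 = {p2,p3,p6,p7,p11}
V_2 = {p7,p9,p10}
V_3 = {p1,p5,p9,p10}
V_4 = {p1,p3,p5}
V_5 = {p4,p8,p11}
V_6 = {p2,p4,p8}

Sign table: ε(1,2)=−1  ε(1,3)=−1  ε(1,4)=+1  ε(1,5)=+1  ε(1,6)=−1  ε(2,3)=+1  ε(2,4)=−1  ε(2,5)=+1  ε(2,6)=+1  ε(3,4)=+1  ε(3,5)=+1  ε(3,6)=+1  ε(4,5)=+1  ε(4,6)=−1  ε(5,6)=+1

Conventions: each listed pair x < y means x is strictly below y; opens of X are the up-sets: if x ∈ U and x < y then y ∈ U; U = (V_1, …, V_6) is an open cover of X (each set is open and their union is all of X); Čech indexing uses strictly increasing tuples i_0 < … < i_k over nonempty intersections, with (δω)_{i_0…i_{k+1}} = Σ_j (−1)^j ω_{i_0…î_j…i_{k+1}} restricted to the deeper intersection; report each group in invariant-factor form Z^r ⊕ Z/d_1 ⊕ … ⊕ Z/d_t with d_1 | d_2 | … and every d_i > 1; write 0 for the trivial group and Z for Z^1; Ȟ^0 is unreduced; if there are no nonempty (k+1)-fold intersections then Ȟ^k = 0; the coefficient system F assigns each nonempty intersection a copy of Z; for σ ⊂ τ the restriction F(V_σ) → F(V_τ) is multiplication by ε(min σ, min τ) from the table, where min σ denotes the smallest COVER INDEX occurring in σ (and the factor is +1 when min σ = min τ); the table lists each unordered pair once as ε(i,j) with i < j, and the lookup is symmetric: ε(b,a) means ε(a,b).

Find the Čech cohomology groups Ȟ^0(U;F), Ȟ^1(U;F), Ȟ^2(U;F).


nonempty intersections:
  V12={p7} V14={p3} V15={p11} V16={p2} V23={p9,p10} V34={p1,p5} V56={p4,p8}
C dims 6,7; δ0: rk 6, SNF 1^5·2
Ȟ^0: (6−6)−0=0 ⇒ 0
Ȟ^1: (7−0)−6=1 plus torsion [2] ⇒ Z ⊕ Z/2
Ȟ^2: (0−0)−0=0 ⇒ 0

Ȟ^0(U;F) ≅ 0; Ȟ^1(U;F) ≅ Z ⊕ Z/2; Ȟ^2(U;F) ≅ 0


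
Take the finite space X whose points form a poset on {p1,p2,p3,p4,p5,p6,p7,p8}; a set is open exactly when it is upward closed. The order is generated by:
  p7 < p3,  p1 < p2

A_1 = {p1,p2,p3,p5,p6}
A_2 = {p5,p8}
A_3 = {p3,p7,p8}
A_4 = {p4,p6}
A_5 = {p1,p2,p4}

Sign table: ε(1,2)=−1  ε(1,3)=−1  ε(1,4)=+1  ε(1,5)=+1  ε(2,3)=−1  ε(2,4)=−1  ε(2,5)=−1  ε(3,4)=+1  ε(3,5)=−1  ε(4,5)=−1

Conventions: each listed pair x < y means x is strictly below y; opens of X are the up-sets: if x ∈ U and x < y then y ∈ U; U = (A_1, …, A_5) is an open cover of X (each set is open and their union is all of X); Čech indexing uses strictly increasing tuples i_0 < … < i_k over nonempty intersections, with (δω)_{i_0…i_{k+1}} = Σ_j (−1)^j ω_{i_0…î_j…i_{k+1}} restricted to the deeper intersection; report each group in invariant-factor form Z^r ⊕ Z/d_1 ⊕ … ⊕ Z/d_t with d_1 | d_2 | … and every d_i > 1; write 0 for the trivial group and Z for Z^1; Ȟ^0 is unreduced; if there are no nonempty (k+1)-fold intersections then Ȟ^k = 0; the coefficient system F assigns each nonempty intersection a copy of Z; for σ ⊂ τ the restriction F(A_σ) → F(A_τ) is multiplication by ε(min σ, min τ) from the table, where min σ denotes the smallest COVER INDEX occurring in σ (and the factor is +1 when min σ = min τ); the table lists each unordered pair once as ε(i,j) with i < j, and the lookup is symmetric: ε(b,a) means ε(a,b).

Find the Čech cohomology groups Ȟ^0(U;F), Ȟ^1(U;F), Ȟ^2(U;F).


Ȟ^0 = 0,  Ȟ^1 = Z ⊕ Z/2,  Ȟ^2 = 0

nerve simplices:
  A12={p5} A13={p3} A14={p6} A15={p1,p2} A23={p8} A45={p4}
C dims 5,6; δ0: rk 5, SNF 1^4·2
degree 0: 5−5−0 = 0 → Ȟ^0 ≅ 0
degree 1: 6−0−5 = 1 plus torsion [2] → Ȟ^1 ≅ Z ⊕ Z/2
degree 2: 0−0−0 = 0 → Ȟ^2 ≅ 0


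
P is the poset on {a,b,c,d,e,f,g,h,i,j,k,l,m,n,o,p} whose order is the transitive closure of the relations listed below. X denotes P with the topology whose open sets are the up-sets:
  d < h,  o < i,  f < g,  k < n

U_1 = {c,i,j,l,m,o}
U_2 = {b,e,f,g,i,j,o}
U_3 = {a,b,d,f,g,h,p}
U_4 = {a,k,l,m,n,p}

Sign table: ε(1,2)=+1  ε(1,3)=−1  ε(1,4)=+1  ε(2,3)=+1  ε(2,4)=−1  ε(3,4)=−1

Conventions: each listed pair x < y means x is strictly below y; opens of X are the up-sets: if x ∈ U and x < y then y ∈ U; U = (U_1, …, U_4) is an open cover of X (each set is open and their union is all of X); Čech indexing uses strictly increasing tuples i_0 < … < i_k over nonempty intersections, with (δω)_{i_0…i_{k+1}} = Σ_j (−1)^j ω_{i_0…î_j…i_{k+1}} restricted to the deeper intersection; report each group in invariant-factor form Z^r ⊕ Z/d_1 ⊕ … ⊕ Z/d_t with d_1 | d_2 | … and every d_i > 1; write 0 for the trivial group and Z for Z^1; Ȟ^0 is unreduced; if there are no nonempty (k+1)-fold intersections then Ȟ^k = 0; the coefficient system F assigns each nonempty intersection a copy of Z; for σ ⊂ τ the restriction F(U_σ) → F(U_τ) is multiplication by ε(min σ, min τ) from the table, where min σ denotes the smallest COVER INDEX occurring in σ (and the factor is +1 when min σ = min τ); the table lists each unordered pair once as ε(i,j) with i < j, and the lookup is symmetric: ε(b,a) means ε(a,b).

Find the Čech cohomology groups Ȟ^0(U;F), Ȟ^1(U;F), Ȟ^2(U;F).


Ȟ^0(U;F) ≅ 0, Ȟ^1(U;F) ≅ Z/2 and Ȟ^2(U;F) ≅ 0

intersection data:
  U12={i,j,o} U14={l,m} U23={b,f,g} U34={a,p}
C dims 4,4; δ0: rk 4, SNF 1^3·2
Ȟ^0 = (4 − 4) − 0 = 0, so Ȟ^0 ≅ 0
Ȟ^1 = (4 − 0) − 4 = 0 plus torsion [2], so Ȟ^1 ≅ Z/2
Ȟ^2 = (0 − 0) − 0 = 0, so Ȟ^2 ≅ 0


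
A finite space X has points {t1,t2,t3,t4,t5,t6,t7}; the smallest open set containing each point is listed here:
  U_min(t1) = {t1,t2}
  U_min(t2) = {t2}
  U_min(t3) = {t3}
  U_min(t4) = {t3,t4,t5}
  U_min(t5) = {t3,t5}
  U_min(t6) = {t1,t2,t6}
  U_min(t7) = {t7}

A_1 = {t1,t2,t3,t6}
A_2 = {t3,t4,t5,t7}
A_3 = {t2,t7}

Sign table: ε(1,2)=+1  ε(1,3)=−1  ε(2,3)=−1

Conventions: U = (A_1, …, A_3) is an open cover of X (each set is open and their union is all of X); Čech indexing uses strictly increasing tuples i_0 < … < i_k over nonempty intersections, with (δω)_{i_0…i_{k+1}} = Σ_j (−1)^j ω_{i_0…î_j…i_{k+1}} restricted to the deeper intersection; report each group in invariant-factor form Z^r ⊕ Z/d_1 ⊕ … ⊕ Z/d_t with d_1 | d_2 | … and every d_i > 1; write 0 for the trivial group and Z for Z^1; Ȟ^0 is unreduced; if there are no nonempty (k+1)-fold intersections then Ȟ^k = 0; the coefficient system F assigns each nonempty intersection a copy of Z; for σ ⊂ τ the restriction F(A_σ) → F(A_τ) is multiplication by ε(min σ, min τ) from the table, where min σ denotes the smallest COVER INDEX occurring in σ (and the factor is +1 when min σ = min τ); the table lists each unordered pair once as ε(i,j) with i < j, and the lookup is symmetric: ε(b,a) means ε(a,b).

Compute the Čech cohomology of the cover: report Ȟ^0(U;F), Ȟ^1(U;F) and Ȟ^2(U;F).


nonempty overlaps:
  A12={t3} A13={t2} A23={t7}
C dims 3,3; δ0: rk 2, SNF 1^2
degree 0: 3−2−0 = 1 → Ȟ^0 ≅ Z
degree 1: 3−0−2 = 1 → Ȟ^1 ≅ Z
degree 2: 0−0−0 = 0 → Ȟ^2 ≅ 0

Ȟ^0 ≅ Z; Ȟ^1 ≅ Z; Ȟ^2 ≅ 0


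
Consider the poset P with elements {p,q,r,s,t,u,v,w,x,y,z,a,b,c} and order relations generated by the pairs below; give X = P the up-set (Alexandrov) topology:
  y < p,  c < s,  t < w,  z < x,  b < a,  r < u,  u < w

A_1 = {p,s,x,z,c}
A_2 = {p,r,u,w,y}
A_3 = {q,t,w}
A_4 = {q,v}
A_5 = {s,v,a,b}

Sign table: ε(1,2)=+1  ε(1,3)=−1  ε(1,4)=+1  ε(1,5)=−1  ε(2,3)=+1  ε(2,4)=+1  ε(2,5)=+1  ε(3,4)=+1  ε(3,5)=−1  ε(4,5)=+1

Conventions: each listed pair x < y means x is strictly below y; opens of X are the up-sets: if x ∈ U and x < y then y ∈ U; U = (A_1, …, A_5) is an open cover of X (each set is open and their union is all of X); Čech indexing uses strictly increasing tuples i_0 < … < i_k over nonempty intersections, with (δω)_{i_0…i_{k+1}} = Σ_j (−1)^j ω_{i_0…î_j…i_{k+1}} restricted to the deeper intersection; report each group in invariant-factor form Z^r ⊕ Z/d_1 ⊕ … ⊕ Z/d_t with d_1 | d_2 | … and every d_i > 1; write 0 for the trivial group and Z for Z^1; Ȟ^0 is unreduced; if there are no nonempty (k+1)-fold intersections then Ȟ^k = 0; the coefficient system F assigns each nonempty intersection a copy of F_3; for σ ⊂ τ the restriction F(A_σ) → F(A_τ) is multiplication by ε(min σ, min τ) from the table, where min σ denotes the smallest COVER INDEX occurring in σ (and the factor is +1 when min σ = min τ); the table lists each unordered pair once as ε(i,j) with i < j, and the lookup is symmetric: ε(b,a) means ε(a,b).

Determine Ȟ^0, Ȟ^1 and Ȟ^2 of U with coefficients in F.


cover nerve:
  A12={p} A15={s} A23={w} A34={q} A45={v}
C dims 5,5; δ0: rk_F3 5
Ȟ^0: (5−5)−0=0 ⇒ 0
Ȟ^1: (5−0)−5=0 ⇒ 0
Ȟ^2: (0−0)−0=0 ⇒ 0

Ȟ^0 = 0; Ȟ^1 = 0; Ȟ^2 = 0


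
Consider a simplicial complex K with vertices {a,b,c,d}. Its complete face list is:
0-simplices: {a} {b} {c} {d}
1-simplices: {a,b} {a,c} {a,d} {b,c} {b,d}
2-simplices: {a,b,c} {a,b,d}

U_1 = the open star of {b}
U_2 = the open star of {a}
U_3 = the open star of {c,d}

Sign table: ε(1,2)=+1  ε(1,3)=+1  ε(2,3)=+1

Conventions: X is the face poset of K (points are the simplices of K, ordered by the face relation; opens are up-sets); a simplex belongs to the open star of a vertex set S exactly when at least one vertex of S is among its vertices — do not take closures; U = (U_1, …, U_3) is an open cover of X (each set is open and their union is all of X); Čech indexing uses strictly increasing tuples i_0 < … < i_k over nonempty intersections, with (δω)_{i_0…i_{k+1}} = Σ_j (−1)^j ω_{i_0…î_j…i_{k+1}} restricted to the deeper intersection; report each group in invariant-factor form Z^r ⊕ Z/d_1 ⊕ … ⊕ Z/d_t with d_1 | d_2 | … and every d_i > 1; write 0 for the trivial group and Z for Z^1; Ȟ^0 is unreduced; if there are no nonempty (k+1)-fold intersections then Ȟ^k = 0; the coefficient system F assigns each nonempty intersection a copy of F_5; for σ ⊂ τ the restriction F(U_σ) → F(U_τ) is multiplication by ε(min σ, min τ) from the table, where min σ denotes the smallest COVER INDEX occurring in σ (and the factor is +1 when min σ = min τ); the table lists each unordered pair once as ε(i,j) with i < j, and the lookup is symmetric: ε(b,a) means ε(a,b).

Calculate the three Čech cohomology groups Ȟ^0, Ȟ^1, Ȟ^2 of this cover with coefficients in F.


Ȟ^0(U;F) ≅ Z/5, Ȟ^1(U;F) ≅ 0, Ȟ^2(U;F) ≅ 0

nonempty intersections:
  U1={{b},{a,b},{b,c},{b,d},{a,b,c},{a,b,d}} U2={{a},{a,b},{a,c},{a,d},{a,b,c},{a,b,d}} U3={{c},{d},{a,c},{a,d},{b,c},{b,d},{a,b,c},{a,b,d}}
  U12={{a,b},{a,b,c},{a,b,d}} U13={{b,c},{b,d},{a,b,c},{a,b,d}} U23={{a,c},{a,d},{a,b,c},{a,b,d}}
  U123={{a,b,c},{a,b,d}}
C dims 3,3,1; δ0: rk_F5 2; δ1: rk_F5 1
Ȟ^0: (3−2)−0=1 ⇒ Z/5
Ȟ^1: (3−1)−2=0 ⇒ 0
Ȟ^2: (1−0)−1=0 ⇒ 0


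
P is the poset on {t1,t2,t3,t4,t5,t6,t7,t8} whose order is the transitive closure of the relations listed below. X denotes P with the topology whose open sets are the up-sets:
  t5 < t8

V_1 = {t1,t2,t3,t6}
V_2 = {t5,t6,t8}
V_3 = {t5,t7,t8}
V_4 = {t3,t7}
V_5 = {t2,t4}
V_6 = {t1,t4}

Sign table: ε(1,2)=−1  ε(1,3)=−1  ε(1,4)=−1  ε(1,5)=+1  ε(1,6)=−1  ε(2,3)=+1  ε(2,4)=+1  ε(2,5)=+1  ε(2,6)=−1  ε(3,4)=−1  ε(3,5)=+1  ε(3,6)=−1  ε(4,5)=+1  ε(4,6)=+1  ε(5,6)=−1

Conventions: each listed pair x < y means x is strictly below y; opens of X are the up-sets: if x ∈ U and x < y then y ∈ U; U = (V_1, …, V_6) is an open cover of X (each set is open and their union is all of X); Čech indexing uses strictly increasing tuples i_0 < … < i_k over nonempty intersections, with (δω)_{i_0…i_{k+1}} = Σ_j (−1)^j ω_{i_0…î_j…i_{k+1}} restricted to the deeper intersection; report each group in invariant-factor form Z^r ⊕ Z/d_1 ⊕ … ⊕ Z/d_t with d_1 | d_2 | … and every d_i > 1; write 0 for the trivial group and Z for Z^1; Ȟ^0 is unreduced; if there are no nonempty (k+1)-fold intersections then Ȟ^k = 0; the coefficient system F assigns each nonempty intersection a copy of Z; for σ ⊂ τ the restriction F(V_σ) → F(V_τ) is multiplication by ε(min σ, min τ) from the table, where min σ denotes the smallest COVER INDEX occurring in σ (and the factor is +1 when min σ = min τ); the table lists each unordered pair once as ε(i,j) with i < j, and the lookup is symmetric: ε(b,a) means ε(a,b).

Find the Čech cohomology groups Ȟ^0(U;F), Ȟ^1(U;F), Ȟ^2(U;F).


Ȟ^0 = 0, Ȟ^1 = Z ⊕ Z/2, Ȟ^2 = 0

nerve of the cover:
  V12={t6} V14={t3} V15={t2} V16={t1} V23={t5,t8} V34={t7} V56={t4}
C dims 6,7; δ0: rk 6, SNF 1^5·2
Ȟ^0 = (6 − 6) − 0 = 0, so Ȟ^0 ≅ 0
Ȟ^1 = (7 − 0) − 6 = 1 plus torsion [2], so Ȟ^1 ≅ Z ⊕ Z/2
Ȟ^2 = (0 − 0) − 0 = 0, so Ȟ^2 ≅ 0


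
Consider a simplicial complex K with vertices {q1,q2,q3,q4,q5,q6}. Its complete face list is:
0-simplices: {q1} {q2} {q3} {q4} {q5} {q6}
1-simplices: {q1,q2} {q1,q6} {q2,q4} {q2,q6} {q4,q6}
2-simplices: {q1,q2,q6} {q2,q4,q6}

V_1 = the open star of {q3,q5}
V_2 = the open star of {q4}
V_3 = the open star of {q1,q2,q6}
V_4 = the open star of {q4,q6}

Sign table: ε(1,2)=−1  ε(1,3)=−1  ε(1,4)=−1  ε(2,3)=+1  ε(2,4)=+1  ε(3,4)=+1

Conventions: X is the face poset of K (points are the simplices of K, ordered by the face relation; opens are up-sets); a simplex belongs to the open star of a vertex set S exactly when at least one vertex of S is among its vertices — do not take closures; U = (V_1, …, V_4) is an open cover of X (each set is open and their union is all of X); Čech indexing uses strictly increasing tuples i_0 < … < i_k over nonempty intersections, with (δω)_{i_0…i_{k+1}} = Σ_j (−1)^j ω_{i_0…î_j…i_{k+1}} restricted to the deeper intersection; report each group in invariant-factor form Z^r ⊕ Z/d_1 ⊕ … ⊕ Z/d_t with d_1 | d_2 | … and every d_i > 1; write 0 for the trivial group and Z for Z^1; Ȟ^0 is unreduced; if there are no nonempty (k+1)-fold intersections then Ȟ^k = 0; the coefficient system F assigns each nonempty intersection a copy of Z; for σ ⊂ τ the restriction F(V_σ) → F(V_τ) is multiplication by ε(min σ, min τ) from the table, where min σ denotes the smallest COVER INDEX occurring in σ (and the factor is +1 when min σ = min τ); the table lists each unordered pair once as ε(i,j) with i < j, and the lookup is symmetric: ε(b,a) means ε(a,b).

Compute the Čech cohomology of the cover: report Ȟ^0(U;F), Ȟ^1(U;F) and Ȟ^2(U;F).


Ȟ^0 = Z^2, Ȟ^1 = 0, Ȟ^2 = 0

intersection data:
  V1={{q3},{q5}} V2={{q4},{q2,q4},{q4,q6},{q2,q4,q6}} V3={{q1},{q2},{q6},{q1,q2},{q1,q6},{q2,q4},{q2,q6},{q4,q6},{q1,q2,q6},{q2,q4,q6}} V4={{q4},{q6},{q1,q6},{q2,q4},{q2,q6},{q4,q6},{q1,q2,q6},{q2,q4,q6}}
  V23={{q2,q4},{q4,q6},{q2,q4,q6}} V24={{q4},{q2,q4},{q4,q6},{q2,q4,q6}} V34={{q6},{q1,q6},{q2,q4},{q2,q6},{q4,q6},{q1,q2,q6},{q2,q4,q6}}
  V234={{q2,q4},{q4,q6},{q2,q4,q6}}
C dims 4,3,1; δ0: rk 2, SNF 1^2; δ1: rk 1, SNF 1^1
Ȟ^0 = (4 − 2) − 0 = 2, so Ȟ^0 ≅ Z^2
Ȟ^1 = (3 − 1) − 2 = 0, so Ȟ^1 ≅ 0
Ȟ^2 = (1 − 0) − 1 = 0, so Ȟ^2 ≅ 0
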